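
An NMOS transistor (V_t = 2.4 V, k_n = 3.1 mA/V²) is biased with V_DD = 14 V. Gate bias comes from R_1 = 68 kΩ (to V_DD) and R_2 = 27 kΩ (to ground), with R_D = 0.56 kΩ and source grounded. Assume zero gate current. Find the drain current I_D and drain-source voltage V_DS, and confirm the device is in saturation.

I_D ≈ 3.9 mA, V_DS ≈ 12 V

V_G = V_DD·R_2/(R_1+R_2) = 14×27/95 = 3.98 V. With the source grounded, V_GS = V_G = 3.98 V.
Assume saturation: I_D = (k_n/2)(V_GS − V_t)² = (3.1/2)×(3.98 − 2.4)² = 1.55×1.58² = 3.86 mA.
V_DS = V_DD − I_D·R_D = 14 − 3.86×0.56 = 11.8 V.
Saturation requires V_DS ≥ V_GS − V_t = 1.58 V; 11.8 ≥ 1.58 ✓.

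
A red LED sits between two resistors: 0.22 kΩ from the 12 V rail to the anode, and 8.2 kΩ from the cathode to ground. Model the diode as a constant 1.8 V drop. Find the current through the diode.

I ≈ 1.2 mA

The two resistors are in series with the diode, so KVL gives 12 = I·0.22 + 1.8 + I·8.2.
I = (12 − 1.8) / (0.22 + 8.2) kΩ = 10.2 / 8.42 = 1.21 mA.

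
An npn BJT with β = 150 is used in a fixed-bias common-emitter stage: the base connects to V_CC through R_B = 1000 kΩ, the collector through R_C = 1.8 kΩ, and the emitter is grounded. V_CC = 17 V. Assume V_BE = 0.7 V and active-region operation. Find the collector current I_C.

Base loop: V_CC = I_B·R_B + V_BE, so I_B = (17 − 0.7)/1000 kΩ = 0.0163 mA.
In the active region I_C = β·I_B = 150 × 0.0163 = 2.45 mA.
Collector loop: V_CE = V_CC − I_C·R_C = 17 − 2.45×1.8 = 12.6 V.
Since V_CE = 12.6 V > V_CE(sat) ≈ 0.2 V, the transistor is in the active region as assumed.

I_C ≈ 2.4 mA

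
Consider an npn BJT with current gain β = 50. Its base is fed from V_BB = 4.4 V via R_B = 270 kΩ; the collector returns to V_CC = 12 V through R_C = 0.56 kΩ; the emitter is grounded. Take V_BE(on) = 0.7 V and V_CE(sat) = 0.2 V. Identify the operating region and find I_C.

active; I_C ≈ 0.69 mA

Assume active. Base-emitter loop: I_B = (V_BB − V_BE)/R_B = (4.4 − 0.7)/270 = 0.0137 mA.
I_C = β·I_B = 50×0.0137 = 0.685 mA.
V_CE = V_CC − I_C·R_C = 12 − 0.685×0.56 = 11.6 V > V_CE(sat), so the active-region assumption holds.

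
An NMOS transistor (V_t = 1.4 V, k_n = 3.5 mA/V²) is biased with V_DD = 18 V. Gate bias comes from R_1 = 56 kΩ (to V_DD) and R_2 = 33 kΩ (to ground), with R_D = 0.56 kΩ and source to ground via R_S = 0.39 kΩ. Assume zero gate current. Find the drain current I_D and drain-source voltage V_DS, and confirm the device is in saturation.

V_G = V_DD·R_2/(R_1+R_2) = 18×33/89 = 6.67 V.
Assume saturation: I_D = (k_n/2)(V_GS − V_t)² with V_GS = V_G − I_D·R_S = 6.67 − 0.39·I_D.
Substituting gives 0.266·I_D² − 8.2·I_D + 48.7 = 0, with roots I_D = 8.03 or 22.8 mA.
The root I_D = 22.8 mA gives V_GS = -2.21 V ≤ V_t, so take I_D = 8.03 mA.
Then V_GS = 3.54 V and V_DS = V_DD − I_D(R_D+R_S) = 18 − 8.03×0.95 = 10.4 V.
Saturation requires V_DS ≥ V_GS − V_t = 2.14 V; 10.4 ≥ 2.14 ✓.

I_D ≈ 8 mA, V_DS ≈ 10 V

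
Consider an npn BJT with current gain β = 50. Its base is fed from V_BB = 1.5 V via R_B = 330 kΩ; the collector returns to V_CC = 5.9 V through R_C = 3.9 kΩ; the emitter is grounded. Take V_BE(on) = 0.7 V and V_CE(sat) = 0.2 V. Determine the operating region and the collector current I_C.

Assume active. Base-emitter loop: I_B = (V_BB − V_BE)/R_B = (1.5 − 0.7)/330 = 0.00242 mA.
I_C = β·I_B = 50×0.00242 = 0.121 mA.
V_CE = V_CC − I_C·R_C = 5.9 − 0.121×3.9 = 5.43 V > V_CE(sat), so the active-region assumption holds.

active; I_C ≈ 0.12 mA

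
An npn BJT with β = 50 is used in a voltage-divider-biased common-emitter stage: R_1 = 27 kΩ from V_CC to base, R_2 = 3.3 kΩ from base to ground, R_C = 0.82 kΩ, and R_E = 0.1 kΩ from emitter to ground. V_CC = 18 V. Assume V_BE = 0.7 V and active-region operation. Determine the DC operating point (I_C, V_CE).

Thevenize the base divider: V_Th = V_CC·R_2/(R_1+R_2) = 18×3.3/30.3 = 1.96 V, R_Th = R_1‖R_2 = 2.94 kΩ.
Base-emitter loop: V_Th = I_B·R_Th + V_BE + (β+1)I_B·R_E, so I_B = (1.96 − 0.7) / (2.94 + 51×0.1) = 0.157 mA.
I_C = β·I_B = 50×0.157 = 7.84 mA, and I_E = (β+1)I_B = 7.99 mA.
V_CE = V_CC − I_C·R_C − I_E·R_E = 18 − 7.84×0.82 − 7.99×0.1 = 10.8 V.
V_CE = 10.8 V > 0.2 V confirms active-region operation.

I_C ≈ 7.8 mA, V_CE ≈ 11 V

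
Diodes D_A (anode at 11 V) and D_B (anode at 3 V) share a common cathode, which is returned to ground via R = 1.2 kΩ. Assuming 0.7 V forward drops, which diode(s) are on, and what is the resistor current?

Only D_A conducts; I_R ≈ 8.6 mA

Assume both conduct. Then node N would need to be at both 11−0.7 = 10.3 V and 3−0.7 = 2.3 V, which is impossible.
Assume only D_A conducts: V_N = 11 − 0.7 = 10.3 V, so I_R = 10.3/1.2 = 8.58 mA.
Check D_B: its anode-to-cathode voltage is 3 − 10.3 = -7.3 V < 0.7 V, so it is off. The assumption is consistent.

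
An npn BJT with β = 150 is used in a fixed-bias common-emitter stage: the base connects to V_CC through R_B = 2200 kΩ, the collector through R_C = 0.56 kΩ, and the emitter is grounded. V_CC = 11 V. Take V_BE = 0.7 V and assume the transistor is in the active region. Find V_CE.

Base loop: V_CC = I_B·R_B + V_BE, so I_B = (11 − 0.7)/2200 kΩ = 0.00468 mA.
In the active region I_C = β·I_B = 150 × 0.00468 = 0.702 mA.
Collector loop: V_CE = V_CC − I_C·R_C = 11 − 0.702×0.56 = 10.6 V.
Since V_CE = 10.6 V > V_CE(sat) ≈ 0.2 V, the transistor is in the active region as assumed.

V_CE ≈ 11 V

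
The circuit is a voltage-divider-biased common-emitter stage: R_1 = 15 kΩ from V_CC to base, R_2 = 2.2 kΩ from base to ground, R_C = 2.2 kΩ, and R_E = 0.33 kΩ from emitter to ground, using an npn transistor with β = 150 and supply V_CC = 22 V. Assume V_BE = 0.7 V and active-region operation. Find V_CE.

Thevenize the base divider: V_Th = V_CC·R_2/(R_1+R_2) = 22×2.2/17.2 = 2.81 V, R_Th = R_1‖R_2 = 1.92 kΩ.
Base-emitter loop: V_Th = I_B·R_Th + V_BE + (β+1)I_B·R_E, so I_B = (2.81 − 0.7) / (1.92 + 151×0.33) = 0.0409 mA.
I_C = β·I_B = 150×0.0409 = 6.13 mA, and I_E = (β+1)I_B = 6.17 mA.
V_CE = V_CC − I_C·R_C − I_E·R_E = 22 − 6.13×2.2 − 6.17×0.33 = 6.48 V.
V_CE = 6.48 V > 0.2 V confirms active-region operation.

V_CE ≈ 6.5 V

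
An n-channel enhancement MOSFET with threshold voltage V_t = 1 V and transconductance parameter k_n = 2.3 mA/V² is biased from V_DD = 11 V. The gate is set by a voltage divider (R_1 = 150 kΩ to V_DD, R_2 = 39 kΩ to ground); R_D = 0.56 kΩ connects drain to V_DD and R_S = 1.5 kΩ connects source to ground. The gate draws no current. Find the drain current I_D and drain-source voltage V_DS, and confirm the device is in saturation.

V_G = V_DD·R_2/(R_1+R_2) = 11×39/189 = 2.27 V.
Assume saturation: I_D = (k_n/2)(V_GS − V_t)² with V_GS = V_G − I_D·R_S = 2.27 − 1.5·I_D.
Substituting gives 2.59·I_D² − 5.38·I_D + 1.85 = 0, with roots I_D = 0.436 or 1.64 mA.
The root I_D = 1.64 mA gives V_GS = -0.195 V ≤ V_t, so take I_D = 0.436 mA.
Then V_GS = 1.62 V and V_DS = V_DD − I_D(R_D+R_S) = 11 − 0.436×2.06 = 10.1 V.
Saturation requires V_DS ≥ V_GS − V_t = 0.616 V; 10.1 ≥ 0.616 ✓.

I_D ≈ 0.44 mA, V_DS ≈ 10 V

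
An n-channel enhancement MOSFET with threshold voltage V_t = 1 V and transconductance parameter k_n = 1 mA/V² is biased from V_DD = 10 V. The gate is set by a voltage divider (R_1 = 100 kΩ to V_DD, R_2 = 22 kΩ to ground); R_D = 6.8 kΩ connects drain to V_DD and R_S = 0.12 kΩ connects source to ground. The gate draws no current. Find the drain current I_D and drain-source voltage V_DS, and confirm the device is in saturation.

V_G = V_DD·R_2/(R_1+R_2) = 10×22/122 = 1.8 V.
Assume saturation: I_D = (k_n/2)(V_GS − V_t)² with V_GS = V_G − I_D·R_S = 1.8 − 0.12·I_D.
Substituting gives 0.0072·I_D² − 1.1·I_D + 0.323 = 0, with roots I_D = 0.295 or 152 mA.
The root I_D = 152 mA gives V_GS = -16.4 V ≤ V_t, so take I_D = 0.295 mA.
Then V_GS = 1.77 V and V_DS = V_DD − I_D(R_D+R_S) = 10 − 0.295×6.92 = 7.96 V.
Saturation requires V_DS ≥ V_GS − V_t = 0.768 V; 7.96 ≥ 0.768 ✓.

I_D ≈ 0.29 mA, V_DS ≈ 8 V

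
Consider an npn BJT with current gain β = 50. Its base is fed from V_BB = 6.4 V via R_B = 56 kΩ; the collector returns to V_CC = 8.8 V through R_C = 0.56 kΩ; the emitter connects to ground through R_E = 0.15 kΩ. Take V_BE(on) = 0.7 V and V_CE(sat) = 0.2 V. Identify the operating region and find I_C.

Assume active. Base-emitter loop: I_B = (V_BB − V_BE)/(R_B + (β+1)R_E) = (6.4 − 0.7)/(56 + 51×0.15) = 0.0896 mA.
I_C = β·I_B = 50×0.0896 = 4.48 mA.
V_CE = V_CC − I_C·R_C − I_E·R_E = 8.8 − 4.48×0.56 − 4.57×0.15 = 5.61 V > V_CE(sat), so the active-region assumption holds.

active; I_C ≈ 4.5 mA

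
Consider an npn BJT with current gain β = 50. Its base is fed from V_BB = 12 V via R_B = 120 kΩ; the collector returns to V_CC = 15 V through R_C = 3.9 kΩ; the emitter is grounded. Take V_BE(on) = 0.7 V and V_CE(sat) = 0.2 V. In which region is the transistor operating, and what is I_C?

saturation; I_C ≈ 3.8 mA

Assume active: I_B = (12 − 0.7)/120 = 0.0942 mA, giving I_C = β·I_B = 4.71 mA.
But then V_CE = 15 − 4.71×3.9 = -3.36 V < V_CE(sat) = 0.2 V — impossible in the active region.
So the transistor is saturated. With V_CE = 0.2 V, I_C = (V_CC − 0.2)/R_C = 14.8/3.9 = 3.79 mA.
Check: β·I_B = 4.71 mA > I_C = 3.79 mA, confirming saturation.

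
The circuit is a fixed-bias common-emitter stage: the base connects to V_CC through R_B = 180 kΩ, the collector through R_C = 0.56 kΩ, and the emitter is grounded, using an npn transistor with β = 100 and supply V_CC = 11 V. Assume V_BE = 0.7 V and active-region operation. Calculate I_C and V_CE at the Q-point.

I_C ≈ 5.7 mA, V_CE ≈ 7.8 V

Base loop: V_CC = I_B·R_B + V_BE, so I_B = (11 − 0.7)/180 kΩ = 0.0572 mA.
In the active region I_C = β·I_B = 100 × 0.0572 = 5.72 mA.
Collector loop: V_CE = V_CC − I_C·R_C = 11 − 5.72×0.56 = 7.8 V.
Since V_CE = 7.8 V > V_CE(sat) ≈ 0.2 V, the transistor is in the active region as assumed.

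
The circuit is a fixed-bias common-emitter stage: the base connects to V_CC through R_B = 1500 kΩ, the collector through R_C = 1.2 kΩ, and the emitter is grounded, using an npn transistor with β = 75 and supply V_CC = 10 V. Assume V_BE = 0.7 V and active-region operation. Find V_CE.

Base loop: V_CC = I_B·R_B + V_BE, so I_B = (10 − 0.7)/1500 kΩ = 0.0062 mA.
In the active region I_C = β·I_B = 75 × 0.0062 = 0.465 mA.
Collector loop: V_CE = V_CC − I_C·R_C = 10 − 0.465×1.2 = 9.44 V.
Since V_CE = 9.44 V > V_CE(sat) ≈ 0.2 V, the transistor is in the active region as assumed.

V_CE ≈ 9.4 V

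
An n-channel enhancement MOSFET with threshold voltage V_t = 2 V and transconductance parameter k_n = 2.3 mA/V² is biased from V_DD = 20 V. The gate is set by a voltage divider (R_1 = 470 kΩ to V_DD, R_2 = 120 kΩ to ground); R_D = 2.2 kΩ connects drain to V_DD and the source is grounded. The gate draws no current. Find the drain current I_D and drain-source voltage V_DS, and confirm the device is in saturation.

I_D ≈ 4.9 mA, V_DS ≈ 9.2 V

V_G = V_DD·R_2/(R_1+R_2) = 20×120/590 = 4.07 V. With the source grounded, V_GS = V_G = 4.07 V.
Assume saturation: I_D = (k_n/2)(V_GS − V_t)² = (2.3/2)×(4.07 − 2)² = 1.15×2.07² = 4.92 mA.
V_DS = V_DD − I_D·R_D = 20 − 4.92×2.2 = 9.18 V.
Saturation requires V_DS ≥ V_GS − V_t = 2.07 V; 9.18 ≥ 2.07 ✓.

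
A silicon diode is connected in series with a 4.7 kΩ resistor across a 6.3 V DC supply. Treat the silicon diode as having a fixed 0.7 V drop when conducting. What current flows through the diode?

I ≈ 1.2 mA

KVL around the loop: 6.3 = V_D + I·R = 0.7 + I × 4.7 kΩ.
So I = (6.3 − 0.7) / 4.7 kΩ = 5.6 / 4.7 = 1.19 mA.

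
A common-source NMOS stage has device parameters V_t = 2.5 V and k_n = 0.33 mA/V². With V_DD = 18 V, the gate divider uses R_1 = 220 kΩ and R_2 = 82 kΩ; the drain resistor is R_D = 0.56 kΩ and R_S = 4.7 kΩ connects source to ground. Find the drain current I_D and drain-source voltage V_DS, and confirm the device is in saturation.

I_D ≈ 0.25 mA, V_DS ≈ 17 V

V_G = V_DD·R_2/(R_1+R_2) = 18×82/302 = 4.89 V.
Assume saturation: I_D = (k_n/2)(V_GS − V_t)² with V_GS = V_G − I_D·R_S = 4.89 − 4.7·I_D.
Substituting gives 3.64·I_D² − 4.7·I_D + 0.94 = 0, with roots I_D = 0.247 or 1.04 mA.
The root I_D = 1.04 mA gives V_GS = -0.014 V ≤ V_t, so take I_D = 0.247 mA.
Then V_GS = 3.72 V and V_DS = V_DD − I_D(R_D+R_S) = 18 − 0.247×5.26 = 16.7 V.
Saturation requires V_DS ≥ V_GS − V_t = 1.22 V; 16.7 ≥ 1.22 ✓.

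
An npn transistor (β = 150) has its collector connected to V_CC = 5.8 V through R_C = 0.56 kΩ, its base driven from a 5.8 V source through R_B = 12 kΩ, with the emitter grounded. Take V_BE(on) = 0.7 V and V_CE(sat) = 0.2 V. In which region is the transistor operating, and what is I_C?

saturation; I_C ≈ 10 mA

Assume active: I_B = (5.8 − 0.7)/12 = 0.425 mA, giving I_C = β·I_B = 63.8 mA.
But then V_CE = 5.8 − 63.8×0.56 = -29.9 V < V_CE(sat) = 0.2 V — impossible in the active region.
So the transistor is saturated. With V_CE = 0.2 V, I_C = (V_CC − 0.2)/R_C = 5.6/0.56 = 10 mA.
Check: β·I_B = 63.8 mA > I_C = 10 mA, confirming saturation.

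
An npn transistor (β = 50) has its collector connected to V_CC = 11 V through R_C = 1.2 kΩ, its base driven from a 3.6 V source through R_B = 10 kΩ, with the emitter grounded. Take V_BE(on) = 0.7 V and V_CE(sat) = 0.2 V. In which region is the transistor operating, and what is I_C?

Assume active: I_B = (3.6 − 0.7)/10 = 0.29 mA, giving I_C = β·I_B = 14.5 mA.
But then V_CE = 11 − 14.5×1.2 = -6.4 V < V_CE(sat) = 0.2 V — impossible in the active region.
So the transistor is saturated. With V_CE = 0.2 V, I_C = (V_CC − 0.2)/R_C = 10.8/1.2 = 9 mA.
Check: β·I_B = 14.5 mA > I_C = 9 mA, confirming saturation.

saturation; I_C ≈ 9 mA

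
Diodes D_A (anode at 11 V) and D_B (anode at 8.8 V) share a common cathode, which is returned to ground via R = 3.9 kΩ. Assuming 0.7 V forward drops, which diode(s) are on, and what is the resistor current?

Assume both conduct. Then node N would need to be at both 11−0.7 = 10.3 V and 8.8−0.7 = 8.1 V, which is impossible.
Assume only D_A conducts: V_N = 11 − 0.7 = 10.3 V, so I_R = 10.3/3.9 = 2.64 mA.
Check D_B: its anode-to-cathode voltage is 8.8 − 10.3 = -1.5 V < 0.7 V, so it is off. The assumption is consistent.

Only D_A conducts; I_R ≈ 2.6 mA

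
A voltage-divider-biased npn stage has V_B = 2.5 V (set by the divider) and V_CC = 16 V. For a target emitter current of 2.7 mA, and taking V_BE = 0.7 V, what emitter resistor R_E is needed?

R_E ≈ 0.67 kΩ

V_E = V_B − V_BE = 2.5 − 0.7 = 1.8 V.
R_E = V_E / I_E = 1.8 / 2.7 = 0.667 kΩ.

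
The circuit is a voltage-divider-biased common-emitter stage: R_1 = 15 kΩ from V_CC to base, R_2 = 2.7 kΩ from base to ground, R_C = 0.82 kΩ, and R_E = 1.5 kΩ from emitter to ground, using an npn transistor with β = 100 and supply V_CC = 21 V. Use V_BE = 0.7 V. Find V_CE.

V_CE ≈ 17 V

Thevenize the base divider: V_Th = V_CC·R_2/(R_1+R_2) = 21×2.7/17.7 = 3.2 V, R_Th = R_1‖R_2 = 2.29 kΩ.
Base-emitter loop: V_Th = I_B·R_Th + V_BE + (β+1)I_B·R_E, so I_B = (3.2 − 0.7) / (2.29 + 101×1.5) = 0.0163 mA.
I_C = β·I_B = 100×0.0163 = 1.63 mA, and I_E = (β+1)I_B = 1.64 mA.
V_CE = V_CC − I_C·R_C − I_E·R_E = 21 − 1.63×0.82 − 1.64×1.5 = 17.2 V.
V_CE = 17.2 V > 0.2 V confirms active-region operation.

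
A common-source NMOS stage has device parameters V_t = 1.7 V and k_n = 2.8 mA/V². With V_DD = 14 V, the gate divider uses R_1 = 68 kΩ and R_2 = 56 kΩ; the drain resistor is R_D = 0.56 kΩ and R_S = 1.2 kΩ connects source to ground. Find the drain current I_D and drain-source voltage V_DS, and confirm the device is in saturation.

I_D ≈ 2.7 mA, V_DS ≈ 9.3 V

V_G = V_DD·R_2/(R_1+R_2) = 14×56/124 = 6.32 V.
Assume saturation: I_D = (k_n/2)(V_GS − V_t)² with V_GS = V_G − I_D·R_S = 6.32 − 1.2·I_D.
Substituting gives 2.02·I_D² − 16.5·I_D + 29.9 = 0, with roots I_D = 2.7 or 5.5 mA.
The root I_D = 5.5 mA gives V_GS = -0.283 V ≤ V_t, so take I_D = 2.7 mA.
Then V_GS = 3.09 V and V_DS = V_DD − I_D(R_D+R_S) = 14 − 2.7×1.76 = 9.26 V.
Saturation requires V_DS ≥ V_GS − V_t = 1.39 V; 9.26 ≥ 1.39 ✓.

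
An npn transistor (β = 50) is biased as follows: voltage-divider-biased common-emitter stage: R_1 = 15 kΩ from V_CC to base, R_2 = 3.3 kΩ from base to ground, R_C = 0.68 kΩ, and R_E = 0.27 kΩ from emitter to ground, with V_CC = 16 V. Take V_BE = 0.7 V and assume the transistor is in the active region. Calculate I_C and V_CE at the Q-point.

I_C ≈ 6.6 mA, V_CE ≈ 9.7 V

Thevenize the base divider: V_Th = V_CC·R_2/(R_1+R_2) = 16×3.3/18.3 = 2.89 V, R_Th = R_1‖R_2 = 2.7 kΩ.
Base-emitter loop: V_Th = I_B·R_Th + V_BE + (β+1)I_B·R_E, so I_B = (2.89 − 0.7) / (2.7 + 51×0.27) = 0.133 mA.
I_C = β·I_B = 50×0.133 = 6.63 mA, and I_E = (β+1)I_B = 6.76 mA.
V_CE = V_CC − I_C·R_C − I_E·R_E = 16 − 6.63×0.68 − 6.76×0.27 = 9.66 V.
V_CE = 9.66 V > 0.2 V confirms active-region operation.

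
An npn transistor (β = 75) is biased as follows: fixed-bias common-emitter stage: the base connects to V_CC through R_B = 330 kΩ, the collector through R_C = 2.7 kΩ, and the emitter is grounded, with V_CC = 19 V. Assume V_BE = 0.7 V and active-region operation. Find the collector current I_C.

I_C ≈ 4.2 mA

Base loop: V_CC = I_B·R_B + V_BE, so I_B = (19 − 0.7)/330 kΩ = 0.0555 mA.
In the active region I_C = β·I_B = 75 × 0.0555 = 4.16 mA.
Collector loop: V_CE = V_CC − I_C·R_C = 19 − 4.16×2.7 = 7.77 V.
Since V_CE = 7.77 V > V_CE(sat) ≈ 0.2 V, the transistor is in the active region as assumed.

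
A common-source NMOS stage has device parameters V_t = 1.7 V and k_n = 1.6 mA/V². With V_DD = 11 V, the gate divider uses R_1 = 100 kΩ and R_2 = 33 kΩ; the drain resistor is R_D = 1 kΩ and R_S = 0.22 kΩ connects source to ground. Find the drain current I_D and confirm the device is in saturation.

V_G = V_DD·R_2/(R_1+R_2) = 11×33/133 = 2.73 V.
Assume saturation: I_D = (k_n/2)(V_GS − V_t)² with V_GS = V_G − I_D·R_S = 2.73 − 0.22·I_D.
Substituting gives 0.0387·I_D² − 1.36·I_D + 0.848 = 0, with roots I_D = 0.634 or 34.6 mA.
The root I_D = 34.6 mA gives V_GS = -4.87 V ≤ V_t, so take I_D = 0.634 mA.
Then V_GS = 2.59 V and V_DS = V_DD − I_D(R_D+R_S) = 11 − 0.634×1.22 = 10.2 V.
Saturation requires V_DS ≥ V_GS − V_t = 0.89 V; 10.2 ≥ 0.89 ✓.

I_D ≈ 0.63 mA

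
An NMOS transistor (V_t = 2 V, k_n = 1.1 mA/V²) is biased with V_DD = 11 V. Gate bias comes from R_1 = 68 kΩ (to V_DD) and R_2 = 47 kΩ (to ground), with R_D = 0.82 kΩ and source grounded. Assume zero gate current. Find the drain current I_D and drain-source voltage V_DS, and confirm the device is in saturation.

V_G = V_DD·R_2/(R_1+R_2) = 11×47/115 = 4.5 V. With the source grounded, V_GS = V_G = 4.5 V.
Assume saturation: I_D = (k_n/2)(V_GS − V_t)² = (1.1/2)×(4.5 − 2)² = 0.55×2.5² = 3.43 mA.
V_DS = V_DD − I_D·R_D = 11 − 3.43×0.82 = 8.19 V.
Saturation requires V_DS ≥ V_GS − V_t = 2.5 V; 8.19 ≥ 2.5 ✓.

I_D ≈ 3.4 mA, V_DS ≈ 8.2 V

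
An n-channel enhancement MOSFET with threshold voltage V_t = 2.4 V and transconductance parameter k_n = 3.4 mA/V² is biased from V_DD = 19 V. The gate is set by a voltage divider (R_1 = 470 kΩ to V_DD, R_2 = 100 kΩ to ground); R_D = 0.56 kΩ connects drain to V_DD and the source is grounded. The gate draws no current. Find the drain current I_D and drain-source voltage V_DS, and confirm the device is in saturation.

V_G = V_DD·R_2/(R_1+R_2) = 19×100/570 = 3.33 V. With the source grounded, V_GS = V_G = 3.33 V.
Assume saturation: I_D = (k_n/2)(V_GS − V_t)² = (3.4/2)×(3.33 − 2.4)² = 1.7×0.933² = 1.48 mA.
V_DS = V_DD − I_D·R_D = 19 − 1.48×0.56 = 18.2 V.
Saturation requires V_DS ≥ V_GS − V_t = 0.933 V; 18.2 ≥ 0.933 ✓.

I_D ≈ 1.5 mA, V_DS ≈ 18 V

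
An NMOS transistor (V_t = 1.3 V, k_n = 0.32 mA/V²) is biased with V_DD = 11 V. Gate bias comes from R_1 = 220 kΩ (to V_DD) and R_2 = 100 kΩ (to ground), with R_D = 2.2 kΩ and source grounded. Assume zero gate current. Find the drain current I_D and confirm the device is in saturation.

I_D ≈ 0.73 mA

V_G = V_DD·R_2/(R_1+R_2) = 11×100/320 = 3.44 V. With the source grounded, V_GS = V_G = 3.44 V.
Assume saturation: I_D = (k_n/2)(V_GS − V_t)² = (0.32/2)×(3.44 − 1.3)² = 0.16×2.14² = 0.731 mA.
V_DS = V_DD − I_D·R_D = 11 − 0.731×2.2 = 9.39 V.
Saturation requires V_DS ≥ V_GS − V_t = 2.14 V; 9.39 ≥ 2.14 ✓.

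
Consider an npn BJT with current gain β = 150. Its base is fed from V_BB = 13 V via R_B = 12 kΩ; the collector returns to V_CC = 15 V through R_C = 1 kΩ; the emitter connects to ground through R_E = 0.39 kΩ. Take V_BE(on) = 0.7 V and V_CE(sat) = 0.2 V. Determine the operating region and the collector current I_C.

saturation; I_C ≈ 10 mA

Assume active: I_B = (13 − 0.7)/(12 + 151×0.39) = 0.174 mA, I_C = β·I_B = 26 mA.
Then V_CE = 15 − 26×1 − 26.2×0.39 = -21.2 V < 0.2 V — the active assumption fails.
Re-solve with V_CE = 0.2 V. KCL at the emitter: V_E/R_E = (V_BB−0.7−V_E)/R_B + (V_CC−0.2−V_E)/R_C, giving V_E = 4.34 V.
I_C = (V_CC − 0.2 − V_E)/R_C = (14.8 − 4.34)/1 = 10.5 mA.
Check: I_B = (12.3 − 4.34)/12 = 0.663 mA, and β·I_B = 99.5 mA > I_C, confirming saturation.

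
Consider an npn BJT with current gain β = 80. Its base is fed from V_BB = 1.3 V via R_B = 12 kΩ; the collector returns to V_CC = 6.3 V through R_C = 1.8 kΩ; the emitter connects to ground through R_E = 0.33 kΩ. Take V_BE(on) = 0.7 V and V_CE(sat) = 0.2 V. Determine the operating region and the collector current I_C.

Assume active. Base-emitter loop: I_B = (V_BB − V_BE)/(R_B + (β+1)R_E) = (1.3 − 0.7)/(12 + 81×0.33) = 0.0155 mA.
I_C = β·I_B = 80×0.0155 = 1.24 mA.
V_CE = V_CC − I_C·R_C − I_E·R_E = 6.3 − 1.24×1.8 − 1.25×0.33 = 3.66 V > V_CE(sat), so the active-region assumption holds.

active; I_C ≈ 1.2 mA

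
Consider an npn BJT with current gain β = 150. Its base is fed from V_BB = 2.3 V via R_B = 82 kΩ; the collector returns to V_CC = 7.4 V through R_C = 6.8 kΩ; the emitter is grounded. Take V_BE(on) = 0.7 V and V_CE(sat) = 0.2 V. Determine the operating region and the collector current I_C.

Assume active: I_B = (2.3 − 0.7)/82 = 0.0195 mA, giving I_C = β·I_B = 2.93 mA.
But then V_CE = 7.4 − 2.93×6.8 = -12.5 V < V_CE(sat) = 0.2 V — impossible in the active region.
So the transistor is saturated. With V_CE = 0.2 V, I_C = (V_CC − 0.2)/R_C = 7.2/6.8 = 1.06 mA.
Check: β·I_B = 2.93 mA > I_C = 1.06 mA, confirming saturation.

saturation; I_C ≈ 1.1 mA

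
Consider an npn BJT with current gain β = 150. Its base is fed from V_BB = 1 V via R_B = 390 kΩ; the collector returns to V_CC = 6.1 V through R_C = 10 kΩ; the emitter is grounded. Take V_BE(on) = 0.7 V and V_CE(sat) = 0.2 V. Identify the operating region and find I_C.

Assume active. Base-emitter loop: I_B = (V_BB − V_BE)/R_B = (1 − 0.7)/390 = 0.000769 mA.
I_C = β·I_B = 150×0.000769 = 0.115 mA.
V_CE = V_CC − I_C·R_C = 6.1 − 0.115×10 = 4.95 V > V_CE(sat), so the active-region assumption holds.

active; I_C ≈ 0.12 mA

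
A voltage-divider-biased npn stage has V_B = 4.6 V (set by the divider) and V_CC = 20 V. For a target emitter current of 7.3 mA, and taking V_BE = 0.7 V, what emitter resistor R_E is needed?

V_E = V_B − V_BE = 4.6 − 0.7 = 3.9 V.
R_E = V_E / I_E = 3.9 / 7.3 = 0.534 kΩ.

R_E ≈ 0.53 kΩ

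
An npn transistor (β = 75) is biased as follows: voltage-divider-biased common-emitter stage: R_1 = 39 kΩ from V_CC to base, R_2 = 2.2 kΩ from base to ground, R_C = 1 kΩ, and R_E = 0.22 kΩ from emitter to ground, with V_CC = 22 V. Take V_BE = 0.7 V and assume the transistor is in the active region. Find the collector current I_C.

Thevenize the base divider: V_Th = V_CC·R_2/(R_1+R_2) = 22×2.2/41.2 = 1.17 V, R_Th = R_1‖R_2 = 2.08 kΩ.
Base-emitter loop: V_Th = I_B·R_Th + V_BE + (β+1)I_B·R_E, so I_B = (1.17 − 0.7) / (2.08 + 76×0.22) = 0.0252 mA.
I_C = β·I_B = 75×0.0252 = 1.89 mA, and I_E = (β+1)I_B = 1.92 mA.
V_CE = V_CC − I_C·R_C − I_E·R_E = 22 − 1.89×1 − 1.92×0.22 = 19.7 V.
V_CE = 19.7 V > 0.2 V confirms active-region operation.

I_C ≈ 1.9 mA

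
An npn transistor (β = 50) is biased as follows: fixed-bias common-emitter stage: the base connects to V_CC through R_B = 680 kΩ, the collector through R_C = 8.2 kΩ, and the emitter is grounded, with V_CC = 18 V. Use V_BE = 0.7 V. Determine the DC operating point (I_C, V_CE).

I_C ≈ 1.3 mA, V_CE ≈ 7.6 V

Base loop: V_CC = I_B·R_B + V_BE, so I_B = (18 − 0.7)/680 kΩ = 0.0254 mA.
In the active region I_C = β·I_B = 50 × 0.0254 = 1.27 mA.
Collector loop: V_CE = V_CC − I_C·R_C = 18 − 1.27×8.2 = 7.57 V.
Since V_CE = 7.57 V > V_CE(sat) ≈ 0.2 V, the transistor is in the active region as assumed.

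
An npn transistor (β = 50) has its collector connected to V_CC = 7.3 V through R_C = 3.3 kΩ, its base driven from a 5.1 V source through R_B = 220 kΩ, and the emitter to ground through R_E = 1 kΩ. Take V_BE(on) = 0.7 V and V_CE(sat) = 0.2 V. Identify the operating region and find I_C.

active; I_C ≈ 0.81 mA

Assume active. Base-emitter loop: I_B = (V_BB − V_BE)/(R_B + (β+1)R_E) = (5.1 − 0.7)/(220 + 51×1) = 0.0162 mA.
I_C = β·I_B = 50×0.0162 = 0.812 mA.
V_CE = V_CC − I_C·R_C − I_E·R_E = 7.3 − 0.812×3.3 − 0.828×1 = 3.79 V > V_CE(sat), so the active-region assumption holds.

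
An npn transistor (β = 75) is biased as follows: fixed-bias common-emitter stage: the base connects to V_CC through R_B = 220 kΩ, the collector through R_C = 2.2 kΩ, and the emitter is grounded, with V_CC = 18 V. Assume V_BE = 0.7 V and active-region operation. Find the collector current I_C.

I_C ≈ 5.9 mA

Base loop: V_CC = I_B·R_B + V_BE, so I_B = (18 − 0.7)/220 kΩ = 0.0786 mA.
In the active region I_C = β·I_B = 75 × 0.0786 = 5.9 mA.
Collector loop: V_CE = V_CC − I_C·R_C = 18 − 5.9×2.2 = 5.02 V.
Since V_CE = 5.02 V > V_CE(sat) ≈ 0.2 V, the transistor is in the active region as assumed.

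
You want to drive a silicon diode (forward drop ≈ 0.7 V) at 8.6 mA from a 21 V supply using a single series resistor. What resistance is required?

The resistor drops V_S − V_D = 21 − 0.7 = 20.3 V at 8.6 mA.
R = 20.3 V / 8.6 mA = 2.36 kΩ.

R ≈ 2.4 kΩ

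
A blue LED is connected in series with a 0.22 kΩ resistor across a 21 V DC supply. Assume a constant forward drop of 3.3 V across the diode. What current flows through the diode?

I ≈ 80 mA

KVL around the loop: 21 = V_D + I·R = 3.3 + I × 0.22 kΩ.
So I = (21 − 3.3) / 0.22 kΩ = 17.7 / 0.22 = 80.5 mA.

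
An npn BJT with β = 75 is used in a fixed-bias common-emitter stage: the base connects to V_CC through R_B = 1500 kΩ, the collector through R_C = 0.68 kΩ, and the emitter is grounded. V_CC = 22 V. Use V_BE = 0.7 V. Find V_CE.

V_CE ≈ 21 V

Base loop: V_CC = I_B·R_B + V_BE, so I_B = (22 − 0.7)/1500 kΩ = 0.0142 mA.
In the active region I_C = β·I_B = 75 × 0.0142 = 1.07 mA.
Collector loop: V_CE = V_CC − I_C·R_C = 22 − 1.07×0.68 = 21.3 V.
Since V_CE = 21.3 V > V_CE(sat) ≈ 0.2 V, the transistor is in the active region as assumed.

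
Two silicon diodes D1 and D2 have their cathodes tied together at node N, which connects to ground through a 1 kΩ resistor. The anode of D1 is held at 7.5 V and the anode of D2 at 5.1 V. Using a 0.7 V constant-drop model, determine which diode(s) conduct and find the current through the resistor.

Assume both conduct. Then node N would need to be at both 7.5−0.7 = 6.8 V and 5.1−0.7 = 4.4 V, which is impossible.
Assume only D1 conducts: V_N = 7.5 − 0.7 = 6.8 V, so I_R = 6.8/1 = 6.8 mA.
Check D2: its anode-to-cathode voltage is 5.1 − 6.8 = -1.7 V < 0.7 V, so it is off. The assumption is consistent.

Only D1 conducts; I_R ≈ 6.8 mA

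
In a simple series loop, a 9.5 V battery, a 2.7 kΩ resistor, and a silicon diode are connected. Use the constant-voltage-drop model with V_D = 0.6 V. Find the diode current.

I ≈ 3.3 mA

KVL around the loop: 9.5 = V_D + I·R = 0.6 + I × 2.7 kΩ.
So I = (9.5 − 0.6) / 2.7 kΩ = 8.9 / 2.7 = 3.3 mA.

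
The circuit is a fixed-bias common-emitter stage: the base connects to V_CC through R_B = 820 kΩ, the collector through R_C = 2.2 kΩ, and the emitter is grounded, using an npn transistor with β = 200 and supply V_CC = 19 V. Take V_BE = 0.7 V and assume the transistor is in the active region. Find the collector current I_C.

I_C ≈ 4.5 mA

Base loop: V_CC = I_B·R_B + V_BE, so I_B = (19 − 0.7)/820 kΩ = 0.0223 mA.
In the active region I_C = β·I_B = 200 × 0.0223 = 4.46 mA.
Collector loop: V_CE = V_CC − I_C·R_C = 19 − 4.46×2.2 = 9.18 V.
Since V_CE = 9.18 V > V_CE(sat) ≈ 0.2 V, the transistor is in the active region as assumed.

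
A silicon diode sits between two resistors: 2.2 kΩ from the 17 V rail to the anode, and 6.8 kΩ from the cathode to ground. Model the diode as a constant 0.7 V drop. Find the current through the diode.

The two resistors are in series with the diode, so KVL gives 17 = I·2.2 + 0.7 + I·6.8.
I = (17 − 0.7) / (2.2 + 6.8) kΩ = 16.3 / 9 = 1.81 mA.

I ≈ 1.8 mA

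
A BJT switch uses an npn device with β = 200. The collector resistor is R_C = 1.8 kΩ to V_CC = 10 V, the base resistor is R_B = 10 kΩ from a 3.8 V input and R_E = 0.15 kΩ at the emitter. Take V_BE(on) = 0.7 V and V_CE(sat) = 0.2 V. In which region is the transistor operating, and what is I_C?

Assume active: I_B = (3.8 − 0.7)/(10 + 201×0.15) = 0.0772 mA, I_C = β·I_B = 15.4 mA.
Then V_CE = 10 − 15.4×1.8 − 15.5×0.15 = -20.1 V < 0.2 V — the active assumption fails.
Re-solve with V_CE = 0.2 V. KCL at the emitter: V_E/R_E = (V_BB−0.7−V_E)/R_B + (V_CC−0.2−V_E)/R_C, giving V_E = 0.786 V.
I_C = (V_CC − 0.2 − V_E)/R_C = (9.8 − 0.786)/1.8 = 5.01 mA.
Check: I_B = (3.1 − 0.786)/10 = 0.231 mA, and β·I_B = 46.3 mA > I_C, confirming saturation.

saturation; I_C ≈ 5 mA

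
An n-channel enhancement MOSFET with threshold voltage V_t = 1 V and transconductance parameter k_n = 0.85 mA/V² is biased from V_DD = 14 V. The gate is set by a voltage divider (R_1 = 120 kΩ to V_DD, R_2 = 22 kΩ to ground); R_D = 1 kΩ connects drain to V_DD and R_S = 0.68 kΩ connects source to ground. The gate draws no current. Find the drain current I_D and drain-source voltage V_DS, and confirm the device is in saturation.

I_D ≈ 0.36 mA, V_DS ≈ 13 V

V_G = V_DD·R_2/(R_1+R_2) = 14×22/142 = 2.17 V.
Assume saturation: I_D = (k_n/2)(V_GS − V_t)² with V_GS = V_G − I_D·R_S = 2.17 − 0.68·I_D.
Substituting gives 0.197·I_D² − 1.68·I_D + 0.581 = 0, with roots I_D = 0.362 or 8.16 mA.
The root I_D = 8.16 mA gives V_GS = -3.38 V ≤ V_t, so take I_D = 0.362 mA.
Then V_GS = 1.92 V and V_DS = V_DD − I_D(R_D+R_S) = 14 − 0.362×1.68 = 13.4 V.
Saturation requires V_DS ≥ V_GS − V_t = 0.923 V; 13.4 ≥ 0.923 ✓.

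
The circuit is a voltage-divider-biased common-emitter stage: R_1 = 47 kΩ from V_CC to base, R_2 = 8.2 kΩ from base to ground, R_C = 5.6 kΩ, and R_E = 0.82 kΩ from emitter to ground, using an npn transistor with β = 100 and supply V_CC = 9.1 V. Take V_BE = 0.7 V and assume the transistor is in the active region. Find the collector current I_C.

I_C ≈ 0.73 mA

Thevenize the base divider: V_Th = V_CC·R_2/(R_1+R_2) = 9.1×8.2/55.2 = 1.35 V, R_Th = R_1‖R_2 = 6.98 kΩ.
Base-emitter loop: V_Th = I_B·R_Th + V_BE + (β+1)I_B·R_E, so I_B = (1.35 − 0.7) / (6.98 + 101×0.82) = 0.00726 mA.
I_C = β·I_B = 100×0.00726 = 0.726 mA, and I_E = (β+1)I_B = 0.733 mA.
V_CE = V_CC − I_C·R_C − I_E·R_E = 9.1 − 0.726×5.6 − 0.733×0.82 = 4.43 V.
V_CE = 4.43 V > 0.2 V confirms active-region operation.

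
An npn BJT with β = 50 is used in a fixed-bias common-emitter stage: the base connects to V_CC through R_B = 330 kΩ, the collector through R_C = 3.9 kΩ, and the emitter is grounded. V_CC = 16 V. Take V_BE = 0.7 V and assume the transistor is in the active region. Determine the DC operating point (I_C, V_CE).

I_C ≈ 2.3 mA, V_CE ≈ 7 V

Base loop: V_CC = I_B·R_B + V_BE, so I_B = (16 − 0.7)/330 kΩ = 0.0464 mA.
In the active region I_C = β·I_B = 50 × 0.0464 = 2.32 mA.
Collector loop: V_CE = V_CC − I_C·R_C = 16 − 2.32×3.9 = 6.96 V.
Since V_CE = 6.96 V > V_CE(sat) ≈ 0.2 V, the transistor is in the active region as assumed.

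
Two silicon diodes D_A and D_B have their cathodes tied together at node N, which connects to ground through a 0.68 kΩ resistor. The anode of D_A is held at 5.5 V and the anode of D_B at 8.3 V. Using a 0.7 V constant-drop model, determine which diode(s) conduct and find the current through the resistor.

Only D_B conducts; I_R ≈ 11 mA

Assume both conduct. Then node N would need to be at both 5.5−0.7 = 4.8 V and 8.3−0.7 = 7.6 V, which is impossible.
Assume only D_B conducts: V_N = 8.3 − 0.7 = 7.6 V, so I_R = 7.6/0.68 = 11.2 mA.
Check D_A: its anode-to-cathode voltage is 5.5 − 7.6 = -2.1 V < 0.7 V, so it is off. The assumption is consistent.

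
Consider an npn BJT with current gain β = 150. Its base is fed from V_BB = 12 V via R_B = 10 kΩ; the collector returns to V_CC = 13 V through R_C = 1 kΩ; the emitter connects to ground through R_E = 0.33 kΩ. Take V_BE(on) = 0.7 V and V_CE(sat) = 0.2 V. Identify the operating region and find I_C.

Assume active: I_B = (12 − 0.7)/(10 + 151×0.33) = 0.189 mA, I_C = β·I_B = 28.3 mA.
Then V_CE = 13 − 28.3×1 − 28.5×0.33 = -24.7 V < 0.2 V — the active assumption fails.
Re-solve with V_CE = 0.2 V. KCL at the emitter: V_E/R_E = (V_BB−0.7−V_E)/R_B + (V_CC−0.2−V_E)/R_C, giving V_E = 3.37 V.
I_C = (V_CC − 0.2 − V_E)/R_C = (12.8 − 3.37)/1 = 9.43 mA.
Check: I_B = (11.3 − 3.37)/10 = 0.793 mA, and β·I_B = 119 mA > I_C, confirming saturation.

saturation; I_C ≈ 9.4 mA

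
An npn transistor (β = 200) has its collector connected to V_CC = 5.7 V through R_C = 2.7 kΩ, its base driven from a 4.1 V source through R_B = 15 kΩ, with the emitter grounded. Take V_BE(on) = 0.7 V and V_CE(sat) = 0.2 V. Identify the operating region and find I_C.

Assume active: I_B = (4.1 − 0.7)/15 = 0.227 mA, giving I_C = β·I_B = 45.3 mA.
But then V_CE = 5.7 − 45.3×2.7 = -117 V < V_CE(sat) = 0.2 V — impossible in the active region.
So the transistor is saturated. With V_CE = 0.2 V, I_C = (V_CC − 0.2)/R_C = 5.5/2.7 = 2.04 mA.
Check: β·I_B = 45.3 mA > I_C = 2.04 mA, confirming saturation.

saturation; I_C ≈ 2 mA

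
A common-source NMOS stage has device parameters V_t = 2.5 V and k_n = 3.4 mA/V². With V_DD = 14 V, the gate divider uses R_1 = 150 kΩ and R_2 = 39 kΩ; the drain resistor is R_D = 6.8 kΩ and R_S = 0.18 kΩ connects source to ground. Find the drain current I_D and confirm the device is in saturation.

I_D ≈ 0.21 mA

V_G = V_DD·R_2/(R_1+R_2) = 14×39/189 = 2.89 V.
Assume saturation: I_D = (k_n/2)(V_GS − V_t)² with V_GS = V_G − I_D·R_S = 2.89 − 0.18·I_D.
Substituting gives 0.0551·I_D² − 1.24·I_D + 0.257 = 0, with roots I_D = 0.21 or 22.3 mA.
The root I_D = 22.3 mA gives V_GS = -1.12 V ≤ V_t, so take I_D = 0.21 mA.
Then V_GS = 2.85 V and V_DS = V_DD − I_D(R_D+R_S) = 14 − 0.21×6.98 = 12.5 V.
Saturation requires V_DS ≥ V_GS − V_t = 0.351 V; 12.5 ≥ 0.351 ✓.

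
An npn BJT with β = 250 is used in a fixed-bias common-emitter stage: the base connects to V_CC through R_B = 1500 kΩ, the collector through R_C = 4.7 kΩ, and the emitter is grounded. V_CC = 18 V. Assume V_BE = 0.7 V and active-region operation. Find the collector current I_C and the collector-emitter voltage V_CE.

I_C ≈ 2.9 mA, V_CE ≈ 4.4 V

Base loop: V_CC = I_B·R_B + V_BE, so I_B = (18 − 0.7)/1500 kΩ = 0.0115 mA.
In the active region I_C = β·I_B = 250 × 0.0115 = 2.88 mA.
Collector loop: V_CE = V_CC − I_C·R_C = 18 − 2.88×4.7 = 4.45 V.
Since V_CE = 4.45 V > V_CE(sat) ≈ 0.2 V, the transistor is in the active region as assumed.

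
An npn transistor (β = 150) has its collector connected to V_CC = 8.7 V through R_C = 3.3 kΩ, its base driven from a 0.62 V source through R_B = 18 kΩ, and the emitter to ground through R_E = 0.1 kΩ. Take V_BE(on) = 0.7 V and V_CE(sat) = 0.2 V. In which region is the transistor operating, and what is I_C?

cutoff; I_C ≈ 0

V_BB = 0.62 V ≤ V_BE(on) = 0.7 V, so the base-emitter junction is not forward biased.
The transistor is in cutoff: I_B = I_C = 0.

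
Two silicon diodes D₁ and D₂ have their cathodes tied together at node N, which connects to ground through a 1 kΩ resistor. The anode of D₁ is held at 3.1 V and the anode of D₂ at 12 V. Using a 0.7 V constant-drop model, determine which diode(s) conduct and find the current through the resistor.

Only D₂ conducts; I_R ≈ 11 mA

Assume both conduct. Then node N would need to be at both 3.1−0.7 = 2.4 V and 12−0.7 = 11.3 V, which is impossible.
Assume only D₂ conducts: V_N = 12 − 0.7 = 11.3 V, so I_R = 11.3/1 = 11.3 mA.
Check D₁: its anode-to-cathode voltage is 3.1 − 11.3 = -8.2 V < 0.7 V, so it is off. The assumption is consistent.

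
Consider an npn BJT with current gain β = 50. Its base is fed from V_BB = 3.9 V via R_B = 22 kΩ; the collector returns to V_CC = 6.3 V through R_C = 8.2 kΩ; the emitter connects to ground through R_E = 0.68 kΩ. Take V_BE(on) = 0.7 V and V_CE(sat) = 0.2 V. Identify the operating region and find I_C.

Assume active: I_B = (3.9 − 0.7)/(22 + 51×0.68) = 0.0565 mA, I_C = β·I_B = 2.82 mA.
Then V_CE = 6.3 − 2.82×8.2 − 2.88×0.68 = -18.8 V < 0.2 V — the active assumption fails.
Re-solve with V_CE = 0.2 V. KCL at the emitter: V_E/R_E = (V_BB−0.7−V_E)/R_B + (V_CC−0.2−V_E)/R_C, giving V_E = 0.543 V.
I_C = (V_CC − 0.2 − V_E)/R_C = (6.1 − 0.543)/8.2 = 0.678 mA.
Check: I_B = (3.2 − 0.543)/22 = 0.121 mA, and β·I_B = 6.04 mA > I_C, confirming saturation.

saturation; I_C ≈ 0.68 mA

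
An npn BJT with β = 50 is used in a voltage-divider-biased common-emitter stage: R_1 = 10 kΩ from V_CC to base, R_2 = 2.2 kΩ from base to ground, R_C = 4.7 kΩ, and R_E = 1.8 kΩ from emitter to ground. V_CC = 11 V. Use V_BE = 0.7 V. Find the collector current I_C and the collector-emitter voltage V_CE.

I_C ≈ 0.69 mA, V_CE ≈ 6.5 V

Thevenize the base divider: V_Th = V_CC·R_2/(R_1+R_2) = 11×2.2/12.2 = 1.98 V, R_Th = R_1‖R_2 = 1.8 kΩ.
Base-emitter loop: V_Th = I_B·R_Th + V_BE + (β+1)I_B·R_E, so I_B = (1.98 − 0.7) / (1.8 + 51×1.8) = 0.0137 mA.
I_C = β·I_B = 50×0.0137 = 0.686 mA, and I_E = (β+1)I_B = 0.699 mA.
V_CE = V_CC − I_C·R_C − I_E·R_E = 11 − 0.686×4.7 − 0.699×1.8 = 6.52 V.
V_CE = 6.52 V > 0.2 V confirms active-region operation.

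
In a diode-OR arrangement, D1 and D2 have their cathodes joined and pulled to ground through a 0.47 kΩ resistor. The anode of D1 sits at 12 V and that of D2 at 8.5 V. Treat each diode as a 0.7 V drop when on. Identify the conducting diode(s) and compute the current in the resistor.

Assume both conduct. Then node N would need to be at both 12−0.7 = 11.3 V and 8.5−0.7 = 7.8 V, which is impossible.
Assume only D1 conducts: V_N = 12 − 0.7 = 11.3 V, so I_R = 11.3/0.47 = 24 mA.
Check D2: its anode-to-cathode voltage is 8.5 − 11.3 = -2.8 V < 0.7 V, so it is off. The assumption is consistent.

Only D1 conducts; I_R ≈ 24 mA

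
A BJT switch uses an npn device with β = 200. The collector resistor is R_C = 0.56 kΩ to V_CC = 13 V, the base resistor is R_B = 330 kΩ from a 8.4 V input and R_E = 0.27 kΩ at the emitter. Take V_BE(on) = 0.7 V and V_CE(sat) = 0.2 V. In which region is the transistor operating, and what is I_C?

Assume active. Base-emitter loop: I_B = (V_BB − V_BE)/(R_B + (β+1)R_E) = (8.4 − 0.7)/(330 + 201×0.27) = 0.02 mA.
I_C = β·I_B = 200×0.02 = 4.01 mA.
V_CE = V_CC − I_C·R_C − I_E·R_E = 13 − 4.01×0.56 − 4.03×0.27 = 9.67 V > V_CE(sat), so the active-region assumption holds.

active; I_C ≈ 4 mA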